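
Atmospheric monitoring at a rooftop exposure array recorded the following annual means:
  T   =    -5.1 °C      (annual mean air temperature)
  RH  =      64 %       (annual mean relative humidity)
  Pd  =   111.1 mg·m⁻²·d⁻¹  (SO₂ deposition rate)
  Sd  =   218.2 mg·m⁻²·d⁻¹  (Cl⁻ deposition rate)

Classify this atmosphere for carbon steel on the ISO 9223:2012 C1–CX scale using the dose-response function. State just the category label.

carbon steel: temperature factor f = +0.150·(-15.1) = -2.2650
  SO₂ term: 1.77·111.1^0.52·exp(0.02·64-2.2650) = 7.655
  Cl⁻ term: 0.102·218.2^0.62·exp(0.033·64+0.04·-5.1) = 19.38
  sum: 7.655 + 19.38 → r_corr = 27.03 μm/a
Category bounds: 25…50 μm/a bracket r_corr ⇒ C3

C3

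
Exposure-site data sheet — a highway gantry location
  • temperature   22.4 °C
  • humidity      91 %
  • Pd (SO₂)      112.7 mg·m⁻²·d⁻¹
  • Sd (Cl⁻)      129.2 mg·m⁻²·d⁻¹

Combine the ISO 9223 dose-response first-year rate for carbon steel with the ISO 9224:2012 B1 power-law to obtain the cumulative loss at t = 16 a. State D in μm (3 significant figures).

carbon steel: T>10 °C ⇒ hinge -0.054·(22.4−10) = -0.6696
  Pd branch = 1.77·Pd^0.52·e^(0.02·RH+f) = 65.25 μm/a
  Sd branch = 0.102·Sd^0.62·e^(0.033·RH+0.04·T) = 102.5 μm/a
  sum: 65.25 + 102.5 → r_corr = 167.8 μm/a
Power-law: D(16) = r_corr · 16^0.523
  D(16) = 167.8 × 16^0.523 = 167.8 × 4.263 = 715.4 μm

D(16) = 715 μm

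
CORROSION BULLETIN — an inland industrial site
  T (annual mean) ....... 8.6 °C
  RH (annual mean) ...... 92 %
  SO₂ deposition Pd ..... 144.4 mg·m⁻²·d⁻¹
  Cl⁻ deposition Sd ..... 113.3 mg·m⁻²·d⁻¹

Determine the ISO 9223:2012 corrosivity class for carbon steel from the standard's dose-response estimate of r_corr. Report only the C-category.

C5

carbon steel: T≤10 °C ⇒ hinge +0.150·(8.6−10) = -0.2100
  SO₂ term: 1.77·144.4^0.52·exp(0.02·92-0.2100) = 119.9
  Cl⁻ term: 0.102·113.3^0.62·exp(0.033·92+0.04·8.6) = 56.25
  r_corr = 119.9 + 56.25 = 176.2 μm/a
Category bounds: 80…200 μm/a bracket r_corr ⇒ C5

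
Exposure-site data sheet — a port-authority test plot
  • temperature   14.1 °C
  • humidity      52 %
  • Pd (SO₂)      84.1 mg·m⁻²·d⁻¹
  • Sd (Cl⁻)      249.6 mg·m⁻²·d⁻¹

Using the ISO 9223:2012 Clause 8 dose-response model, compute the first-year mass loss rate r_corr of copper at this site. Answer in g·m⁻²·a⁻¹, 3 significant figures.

r_corr = 7.62 g·m⁻²·a⁻¹

copper: temperature factor f = -0.080·(4.1) = -0.3280
  Pd branch = 0.0053·Pd^0.26·e^(0.059·RH+f) = 0.2598 μm/a
  Cl⁻ term: 0.01025·249.6^0.27·exp(0.036·52+0.049·14.1) = 0.5902
  sum: 0.2598 + 0.5902 → r_corr = 0.8501 μm/a
Convert to mass loss: 0.8501 μm/a × 8.96 g/cm³ = 7.617 g·m⁻²·a⁻¹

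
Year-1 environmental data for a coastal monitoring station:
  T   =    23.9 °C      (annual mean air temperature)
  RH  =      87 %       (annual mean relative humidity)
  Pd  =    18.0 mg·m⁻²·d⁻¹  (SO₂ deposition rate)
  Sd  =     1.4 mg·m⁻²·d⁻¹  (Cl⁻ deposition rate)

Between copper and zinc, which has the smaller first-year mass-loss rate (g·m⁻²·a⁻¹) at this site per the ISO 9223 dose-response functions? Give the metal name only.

copper: temperature factor f = -0.080·(13.9) = -1.1120
  Pd branch = 0.0053·Pd^0.26·e^(0.059·RH+f) = 0.6265 μm/a
  Cl⁻ term: 0.01025·1.4^0.27·exp(0.036·87+0.049·23.9) = 0.8298
  r_corr = 0.6265 + 0.8298 = 1.456 μm/a
  mass loss = 1.456 μm/a × 8.96 g/cm³ = 13.05 g·m⁻²·a⁻¹
zinc: T>10 °C ⇒ hinge -0.071·(23.9−10) = -0.9869
  Pd branch = 0.0129·Pd^0.44·e^(0.046·RH+f) = 0.9383 μm/a
  Sd branch = 0.0175·Sd^0.57·e^(0.008·RH+0.085·T) = 0.3242 μm/a
  sum: 0.9383 + 0.3242 → r_corr = 1.263 μm/a
  mass loss = 1.263 μm/a × 7.14 g/cm³ = 9.015 g·m⁻²·a⁻¹
Ordering by g·m⁻²·a⁻¹: copper (13) > zinc (9.01)

zinc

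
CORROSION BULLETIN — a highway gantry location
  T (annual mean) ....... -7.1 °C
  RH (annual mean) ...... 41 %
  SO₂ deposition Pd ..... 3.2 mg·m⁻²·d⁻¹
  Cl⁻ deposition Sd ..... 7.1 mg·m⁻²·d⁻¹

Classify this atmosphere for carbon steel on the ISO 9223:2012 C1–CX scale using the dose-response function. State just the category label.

carbon steel: temperature factor f = +0.150·(-17.1) = -2.5650
  Pd branch = 1.77·Pd^0.52·e^(0.02·RH+f) = 0.566 μm/a
  Sd branch = 0.102·Sd^0.62·e^(0.033·RH+0.04·T) = 1.001 μm/a
  r_corr = 0.566 + 1.001 = 1.567 μm/a
Category bounds: 1.3…25 μm/a bracket r_corr ⇒ C2

C2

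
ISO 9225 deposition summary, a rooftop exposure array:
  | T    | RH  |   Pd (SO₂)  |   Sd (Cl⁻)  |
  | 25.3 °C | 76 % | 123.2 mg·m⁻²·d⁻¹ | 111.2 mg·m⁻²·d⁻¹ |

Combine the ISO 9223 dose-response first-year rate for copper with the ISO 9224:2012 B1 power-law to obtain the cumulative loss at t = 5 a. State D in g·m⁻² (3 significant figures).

copper: temperature factor f = -0.080·(15.3) = -1.2240
  Pd branch = 0.0053·Pd^0.26·e^(0.059·RH+f) = 0.4827 μm/a
  Sd branch = 0.01025·Sd^0.27·e^(0.036·RH+0.049·T) = 1.949 μm/a
  r_corr = 0.4827 + 1.949 = 2.432 μm/a
Long-term exponent b (ISO 9224 Table 2, B1) = 0.667
  D(5) = 2.432 × 5^0.667 = 2.432 × 2.926 = 7.114 μm
  Mass loss = 7.114 μm × 8.96 g/cm³ = 63.74 g·m⁻²

D(5) = 63.7 g·m⁻²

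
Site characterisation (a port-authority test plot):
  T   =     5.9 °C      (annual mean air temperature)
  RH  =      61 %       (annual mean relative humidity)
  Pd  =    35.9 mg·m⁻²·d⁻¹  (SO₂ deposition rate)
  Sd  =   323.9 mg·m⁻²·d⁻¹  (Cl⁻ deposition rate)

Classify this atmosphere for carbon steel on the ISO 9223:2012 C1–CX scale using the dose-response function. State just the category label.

carbon steel: f(T) = +0.150·(T−10) [T≤10 °C] = -0.6150
  Pd branch = 1.77·Pd^0.52·e^(0.02·RH+f) = 20.86 μm/a
  Sd branch = 0.102·Sd^0.62·e^(0.033·RH+0.04·T) = 34.82 μm/a
  sum: 20.86 + 34.82 → r_corr = 55.68 μm/a
ISO 9223 Table 2 (carbon steel): 50 < 55.7 ≤ 80 μm/a ⇒ C4

C4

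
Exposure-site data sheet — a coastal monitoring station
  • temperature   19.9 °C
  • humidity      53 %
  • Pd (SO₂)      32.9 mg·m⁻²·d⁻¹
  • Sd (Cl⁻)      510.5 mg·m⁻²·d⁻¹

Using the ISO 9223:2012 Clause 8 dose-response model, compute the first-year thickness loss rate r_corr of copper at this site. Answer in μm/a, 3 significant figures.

copper: T>10 °C ⇒ hinge -0.080·(19.9−10) = -0.7920
  Pd branch = 0.0053·Pd^0.26·e^(0.059·RH+f) = 0.1358 μm/a
  Sd branch = 0.01025·Sd^0.27·e^(0.036·RH+0.049·T) = 0.9863 μm/a
  r_corr = 0.1358 + 0.9863 = 1.122 μm/a

r_corr = 1.12 μm/a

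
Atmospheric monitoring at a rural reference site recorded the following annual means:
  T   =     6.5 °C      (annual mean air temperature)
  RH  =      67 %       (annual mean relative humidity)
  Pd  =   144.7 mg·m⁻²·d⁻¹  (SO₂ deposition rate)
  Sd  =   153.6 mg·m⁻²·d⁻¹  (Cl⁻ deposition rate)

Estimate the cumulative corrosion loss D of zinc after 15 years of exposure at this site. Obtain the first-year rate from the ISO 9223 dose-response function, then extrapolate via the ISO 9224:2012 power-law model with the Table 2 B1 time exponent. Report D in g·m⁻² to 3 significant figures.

zinc: T≤10 °C ⇒ hinge +0.038·(6.5−10) = -0.1330
  sulphur-dioxide contribution → 2.198 μm/a
  chloride contribution → 0.9162 μm/a
  total first-year rate 3.114 μm/a
ISO 9224: D(t) = r_corr · t^b with b = 0.813 (zinc, B1)
  D(15) = 3.114 × 15^0.813 = 3.114 × 9.04 = 28.15 μm
  Mass loss = 28.15 μm × 7.14 g/cm³ = 201 g·m⁻²

D(15) = 201 g·m⁻²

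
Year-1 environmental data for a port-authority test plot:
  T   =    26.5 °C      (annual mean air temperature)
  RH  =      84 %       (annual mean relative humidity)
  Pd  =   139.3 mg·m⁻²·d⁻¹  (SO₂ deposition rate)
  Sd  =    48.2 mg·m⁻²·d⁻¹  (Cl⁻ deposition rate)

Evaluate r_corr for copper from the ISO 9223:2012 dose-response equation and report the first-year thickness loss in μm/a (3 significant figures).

copper: temperature factor f = -0.080·(16.5) = -1.3200
  SO₂ term: 0.0053·139.3^0.26·exp(0.059·84-1.3200) = 0.7258
  Cl⁻ term: 0.01025·48.2^0.27·exp(0.036·84+0.049·26.5) = 2.2
  sum: 0.7258 + 2.2 → r_corr = 2.926 μm/a

r_corr = 2.93 μm/a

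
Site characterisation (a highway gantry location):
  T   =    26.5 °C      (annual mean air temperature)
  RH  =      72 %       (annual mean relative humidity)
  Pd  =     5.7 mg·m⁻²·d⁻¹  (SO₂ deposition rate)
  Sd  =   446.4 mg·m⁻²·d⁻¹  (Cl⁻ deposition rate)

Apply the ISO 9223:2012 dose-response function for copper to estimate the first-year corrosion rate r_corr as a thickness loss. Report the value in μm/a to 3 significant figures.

r_corr = 2.76 μm/a

copper: T>10 °C ⇒ hinge -0.080·(26.5−10) = -1.3200
  sulphur-dioxide contribution → 0.1557 μm/a
  chloride contribution → 2.605 μm/a
  ⇒ r_corr(copper) = 2.761 μm/a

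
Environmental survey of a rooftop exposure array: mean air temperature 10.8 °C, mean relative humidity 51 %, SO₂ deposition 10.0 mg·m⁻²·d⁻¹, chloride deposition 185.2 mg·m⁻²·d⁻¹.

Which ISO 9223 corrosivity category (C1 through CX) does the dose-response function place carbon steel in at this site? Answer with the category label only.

carbon steel: T>10 °C ⇒ hinge -0.054·(10.8−10) = -0.0432
  SO₂ term: 1.77·10.0^0.52·exp(0.02·51-0.0432) = 15.57
  Sd branch = 0.102·Sd^0.62·e^(0.033·RH+0.04·T) = 21.53 μm/a
  r_corr = 15.57 + 21.53 = 37.1 μm/a
37.1 μm/a falls in (25, 50] for carbon steel → category C3

C3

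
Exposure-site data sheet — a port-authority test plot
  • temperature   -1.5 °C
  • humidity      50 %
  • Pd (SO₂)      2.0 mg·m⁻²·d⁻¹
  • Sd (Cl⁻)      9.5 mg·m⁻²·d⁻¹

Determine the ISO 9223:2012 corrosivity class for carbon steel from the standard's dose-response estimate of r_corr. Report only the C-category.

C2

carbon steel: temperature factor f = +0.150·(-11.5) = -1.7250
  Pd branch = 1.77·Pd^0.52·e^(0.02·RH+f) = 1.229 μm/a
  Cl⁻ term: 0.102·9.5^0.62·exp(0.033·50+0.04·-1.5) = 2.02
  sum: 1.229 + 2.02 → r_corr = 3.249 μm/a
Category bounds: 1.3…25 μm/a bracket r_corr ⇒ C2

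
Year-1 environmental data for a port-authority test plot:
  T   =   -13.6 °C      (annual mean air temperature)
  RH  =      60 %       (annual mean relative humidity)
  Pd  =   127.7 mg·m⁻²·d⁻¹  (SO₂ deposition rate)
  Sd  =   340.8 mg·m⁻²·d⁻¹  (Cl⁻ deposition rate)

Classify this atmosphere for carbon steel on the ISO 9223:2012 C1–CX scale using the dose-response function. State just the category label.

carbon steel: f(T) = +0.150·(T−10) [T≤10 °C] = -3.5400
  SO₂ term: 1.77·127.7^0.52·exp(0.02·60-3.5400) = 2.123
  Cl⁻ term: 0.102·340.8^0.62·exp(0.033·60+0.04·-13.6) = 15.94
  sum: 2.123 + 15.94 → r_corr = 18.06 μm/a
Category bounds: 1.3…25 μm/a bracket r_corr ⇒ C2

C2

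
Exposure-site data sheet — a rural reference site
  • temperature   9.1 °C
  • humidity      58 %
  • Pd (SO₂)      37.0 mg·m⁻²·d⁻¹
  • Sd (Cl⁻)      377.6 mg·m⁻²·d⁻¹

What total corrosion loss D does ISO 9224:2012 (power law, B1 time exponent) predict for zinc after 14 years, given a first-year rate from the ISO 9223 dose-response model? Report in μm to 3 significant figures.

D(14) = 22.7 μm

zinc: T≤10 °C ⇒ hinge +0.038·(9.1−10) = -0.0342
  Pd branch = 0.0129·Pd^0.44·e^(0.046·RH+f) = 0.8799 μm/a
  Cl⁻ term: 0.0175·377.6^0.57·exp(0.008·58+0.085·9.1) = 1.776
  r_corr = 0.8799 + 1.776 = 2.656 μm/a
ISO 9224: D(t) = r_corr · t^b with b = 0.813 (zinc, B1)
  D(14) = 2.656 × 14^0.813 = 2.656 × 8.547 = 22.7 μm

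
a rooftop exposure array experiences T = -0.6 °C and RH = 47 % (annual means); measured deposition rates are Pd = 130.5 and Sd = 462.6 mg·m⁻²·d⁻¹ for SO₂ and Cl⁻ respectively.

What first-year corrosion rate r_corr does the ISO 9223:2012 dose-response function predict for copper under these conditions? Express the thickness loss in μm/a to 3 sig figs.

r_corr = 0.363 μm/a

copper: f(T) = +0.126·(T−10) [T≤10 °C] = -1.3356
  sulphur-dioxide contribution → 0.07918 μm/a
  chloride contribution → 0.2834 μm/a
  total first-year rate 0.3626 μm/a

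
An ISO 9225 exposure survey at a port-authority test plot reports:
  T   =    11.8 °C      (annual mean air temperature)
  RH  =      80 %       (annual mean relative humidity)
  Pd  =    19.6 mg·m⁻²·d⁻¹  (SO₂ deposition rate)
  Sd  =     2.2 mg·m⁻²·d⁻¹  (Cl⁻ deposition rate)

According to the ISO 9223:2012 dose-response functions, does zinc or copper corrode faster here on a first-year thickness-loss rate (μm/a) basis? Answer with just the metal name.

zinc

zinc: f(T) = -0.071·(T−10) [T>10 °C] = -0.1278
  SO₂ term: 0.0129·19.6^0.44·exp(0.046·80-0.1278) = 1.667
  Cl⁻ term: 0.0175·2.2^0.57·exp(0.008·80+0.085·11.8) = 0.1418
  r_corr = 1.667 + 0.1418 = 1.809 μm/a
copper: f(T) = -0.080·(T−10) [T>10 °C] = -0.1440
  SO₂ term: 0.0053·19.6^0.26·exp(0.059·80-0.1440) = 1.116
  Sd branch = 0.01025·Sd^0.27·e^(0.036·RH+0.049·T) = 0.4028 μm/a
  sum: 1.116 + 0.4028 → r_corr = 1.519 μm/a
Ordering by μm/a: zinc (1.81) > copper (1.52)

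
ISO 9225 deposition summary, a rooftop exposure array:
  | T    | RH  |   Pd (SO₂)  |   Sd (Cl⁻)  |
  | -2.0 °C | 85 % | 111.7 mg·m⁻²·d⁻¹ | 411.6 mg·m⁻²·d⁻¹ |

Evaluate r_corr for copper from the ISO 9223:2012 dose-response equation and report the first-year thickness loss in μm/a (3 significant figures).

copper: temperature factor f = +0.126·(-12.0) = -1.5120
  sulphur-dioxide contribution → 0.5999 μm/a
  chloride contribution → 1.007 μm/a
  ⇒ r_corr(copper) = 1.607 μm/a

r_corr = 1.61 μm/a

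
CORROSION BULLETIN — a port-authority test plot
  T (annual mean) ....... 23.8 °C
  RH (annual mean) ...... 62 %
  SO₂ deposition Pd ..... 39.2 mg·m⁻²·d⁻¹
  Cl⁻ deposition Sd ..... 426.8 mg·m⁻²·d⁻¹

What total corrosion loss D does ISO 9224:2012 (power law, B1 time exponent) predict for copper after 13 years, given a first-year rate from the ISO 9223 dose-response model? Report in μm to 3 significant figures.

D(13) = 9.68 μm

copper: T>10 °C ⇒ hinge -0.080·(23.8−10) = -1.1040
  SO₂ term: 0.0053·39.2^0.26·exp(0.059·62-1.1040) = 0.1769
  Sd branch = 0.01025·Sd^0.27·e^(0.036·RH+0.049·T) = 1.573 μm/a
  sum: 0.1769 + 1.573 → r_corr = 1.75 μm/a
ISO 9224: D(t) = r_corr · t^b with b = 0.667 (copper, B1)
  D(13) = 1.75 × 13^0.667 = 1.75 × 5.534 = 9.683 μm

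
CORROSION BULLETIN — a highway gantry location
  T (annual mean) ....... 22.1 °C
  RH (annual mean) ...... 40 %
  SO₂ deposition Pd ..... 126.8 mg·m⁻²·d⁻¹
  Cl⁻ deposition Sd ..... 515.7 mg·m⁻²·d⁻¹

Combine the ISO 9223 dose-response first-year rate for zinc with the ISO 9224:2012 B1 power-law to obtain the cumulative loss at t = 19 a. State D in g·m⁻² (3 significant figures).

zinc: temperature factor f = -0.071·(12.1) = -0.8591
  Pd branch = 0.0129·Pd^0.44·e^(0.046·RH+f) = 0.2897 μm/a
  Sd branch = 0.0175·Sd^0.57·e^(0.008·RH+0.085·T) = 5.545 μm/a
  r_corr = 0.2897 + 5.545 = 5.835 μm/a
ISO 9224: D(t) = r_corr · t^b with b = 0.813 (zinc, B1)
  D(19) = 5.835 × 19^0.813 = 5.835 × 10.96 = 63.92 μm
  Mass loss = 63.92 μm × 7.14 g/cm³ = 456.4 g·m⁻²

D(19) = 456 g·m⁻²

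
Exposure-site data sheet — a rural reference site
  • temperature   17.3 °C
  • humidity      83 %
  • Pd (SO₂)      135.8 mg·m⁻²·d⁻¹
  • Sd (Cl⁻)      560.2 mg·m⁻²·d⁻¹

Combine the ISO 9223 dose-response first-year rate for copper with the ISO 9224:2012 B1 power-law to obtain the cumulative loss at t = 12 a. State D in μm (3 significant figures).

copper: T>10 °C ⇒ hinge -0.080·(17.3−10) = -0.5840
  sulphur-dioxide contribution → 1.419 μm/a
  chloride contribution → 2.622 μm/a
  total first-year rate 4.041 μm/a
ISO 9224: D(t) = r_corr · t^b with b = 0.667 (copper, B1)
  D(12) = 4.041 × 12^0.667 = 4.041 × 5.246 = 21.2 μm

D(12) = 21.2 μm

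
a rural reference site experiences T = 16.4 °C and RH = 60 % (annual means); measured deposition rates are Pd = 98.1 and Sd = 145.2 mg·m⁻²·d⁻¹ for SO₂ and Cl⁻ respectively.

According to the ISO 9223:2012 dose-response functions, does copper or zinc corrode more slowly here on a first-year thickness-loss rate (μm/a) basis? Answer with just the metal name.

copper

copper: f(T) = -0.080·(T−10) [T>10 °C] = -0.5120
  Pd branch = 0.0053·Pd^0.26·e^(0.059·RH+f) = 0.3607 μm/a
  Sd branch = 0.01025·Sd^0.27·e^(0.036·RH+0.049·T) = 0.7613 μm/a
  r_corr = 0.3607 + 0.7613 = 1.122 μm/a
zinc: T>10 °C ⇒ hinge -0.071·(16.4−10) = -0.4544
  SO₂ term: 0.0129·98.1^0.44·exp(0.046·60-0.4544) = 0.9733
  Cl⁻ term: 0.0175·145.2^0.57·exp(0.008·60+0.085·16.4) = 1.946
  sum: 0.9733 + 1.946 → r_corr = 2.92 μm/a
Ordering by μm/a: zinc (2.92) > copper (1.12)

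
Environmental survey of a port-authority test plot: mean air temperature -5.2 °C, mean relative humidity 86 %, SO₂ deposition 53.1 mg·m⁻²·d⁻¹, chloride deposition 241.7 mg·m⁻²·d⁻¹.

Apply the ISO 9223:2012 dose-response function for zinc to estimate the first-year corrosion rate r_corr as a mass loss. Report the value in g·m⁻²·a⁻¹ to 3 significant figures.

zinc: T≤10 °C ⇒ hinge +0.038·(-5.2−10) = -0.5776
  Pd branch = 0.0129·Pd^0.44·e^(0.046·RH+f) = 2.172 μm/a
  Sd branch = 0.0175·Sd^0.57·e^(0.008·RH+0.085·T) = 0.5109 μm/a
  sum: 2.172 + 0.5109 → r_corr = 2.683 μm/a
Convert to mass loss: 2.683 μm/a × 7.14 g/cm³ = 19.16 g·m⁻²·a⁻¹

r_corr = 19.2 g·m⁻²·a⁻¹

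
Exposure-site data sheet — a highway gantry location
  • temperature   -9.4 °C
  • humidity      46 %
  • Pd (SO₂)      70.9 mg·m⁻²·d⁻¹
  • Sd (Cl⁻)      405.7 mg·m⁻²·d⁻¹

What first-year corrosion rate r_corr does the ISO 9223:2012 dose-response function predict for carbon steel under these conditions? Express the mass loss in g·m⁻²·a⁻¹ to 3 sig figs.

carbon steel: temperature factor f = +0.150·(-19.4) = -2.9100
  SO₂ term: 1.77·70.9^0.52·exp(0.02·46-2.9100) = 2.219
  Sd branch = 0.102·Sd^0.62·e^(0.033·RH+0.04·T) = 13.23 μm/a
  r_corr = 2.219 + 13.23 = 15.45 μm/a
Convert to mass loss: 15.45 μm/a × 7.85 g/cm³ = 121.3 g·m⁻²·a⁻¹

r_corr = 121 g·m⁻²·a⁻¹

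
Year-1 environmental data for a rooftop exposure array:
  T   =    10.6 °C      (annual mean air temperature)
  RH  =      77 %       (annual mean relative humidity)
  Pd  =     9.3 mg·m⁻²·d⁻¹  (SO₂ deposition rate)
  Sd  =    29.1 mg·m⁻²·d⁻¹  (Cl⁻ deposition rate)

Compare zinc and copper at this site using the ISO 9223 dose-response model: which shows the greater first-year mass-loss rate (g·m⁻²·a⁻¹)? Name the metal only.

zinc: temperature factor f = -0.071·(0.6) = -0.0426
  Pd branch = 0.0129·Pd^0.44·e^(0.046·RH+f) = 1.139 μm/a
  Cl⁻ term: 0.0175·29.1^0.57·exp(0.008·77+0.085·10.6) = 0.5449
  sum: 1.139 + 0.5449 → r_corr = 1.684 μm/a
  mass loss = 1.684 μm/a × 7.14 g/cm³ = 12.02 g·m⁻²·a⁻¹
copper: f(T) = -0.080·(T−10) [T>10 °C] = -0.0480
  Pd branch = 0.0053·Pd^0.26·e^(0.059·RH+f) = 0.8477 μm/a
  Sd branch = 0.01025·Sd^0.27·e^(0.036·RH+0.049·T) = 0.6846 μm/a
  r_corr = 0.8477 + 0.6846 = 1.532 μm/a
  mass loss = 1.532 μm/a × 8.96 g/cm³ = 13.73 g·m⁻²·a⁻¹
Ordering by g·m⁻²·a⁻¹: copper (13.7) > zinc (12)

copper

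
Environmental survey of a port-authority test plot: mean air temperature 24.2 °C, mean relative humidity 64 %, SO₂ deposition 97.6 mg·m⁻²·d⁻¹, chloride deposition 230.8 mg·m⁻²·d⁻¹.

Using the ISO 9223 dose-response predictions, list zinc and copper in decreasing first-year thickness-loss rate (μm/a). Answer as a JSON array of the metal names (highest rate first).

zinc: T>10 °C ⇒ hinge -0.071·(24.2−10) = -1.0082
  SO₂ term: 0.0129·97.6^0.44·exp(0.046·64-1.0082) = 0.6709
  Sd branch = 0.0175·Sd^0.57·e^(0.008·RH+0.085·T) = 5.079 μm/a
  r_corr = 0.6709 + 5.079 = 5.75 μm/a
copper: f(T) = -0.080·(T−10) [T>10 °C] = -1.1360
  Pd branch = 0.0053·Pd^0.26·e^(0.059·RH+f) = 0.2444 μm/a
  Cl⁻ term: 0.01025·230.8^0.27·exp(0.036·64+0.049·24.2) = 1.46
  r_corr = 0.2444 + 1.46 = 1.705 μm/a
Ordering by μm/a: zinc (5.75) > copper (1.7)

["zinc", "copper"]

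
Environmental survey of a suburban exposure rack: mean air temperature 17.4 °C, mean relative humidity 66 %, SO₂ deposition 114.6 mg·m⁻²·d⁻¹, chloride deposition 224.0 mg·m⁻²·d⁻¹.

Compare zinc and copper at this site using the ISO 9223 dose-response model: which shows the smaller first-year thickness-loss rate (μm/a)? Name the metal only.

zinc: temperature factor f = -0.071·(7.4) = -0.5254
  SO₂ term: 0.0129·114.6^0.44·exp(0.046·66-0.5254) = 1.279
  Cl⁻ term: 0.0175·224.0^0.57·exp(0.008·66+0.085·17.4) = 2.846
  r_corr = 1.279 + 2.846 = 4.126 μm/a
copper: T>10 °C ⇒ hinge -0.080·(17.4−10) = -0.5920
  Pd branch = 0.0053·Pd^0.26·e^(0.059·RH+f) = 0.494 μm/a
  Sd branch = 0.01025·Sd^0.27·e^(0.036·RH+0.049·T) = 1.115 μm/a
  sum: 0.494 + 1.115 → r_corr = 1.609 μm/a
Ordering by μm/a: zinc (4.13) > copper (1.61)

copper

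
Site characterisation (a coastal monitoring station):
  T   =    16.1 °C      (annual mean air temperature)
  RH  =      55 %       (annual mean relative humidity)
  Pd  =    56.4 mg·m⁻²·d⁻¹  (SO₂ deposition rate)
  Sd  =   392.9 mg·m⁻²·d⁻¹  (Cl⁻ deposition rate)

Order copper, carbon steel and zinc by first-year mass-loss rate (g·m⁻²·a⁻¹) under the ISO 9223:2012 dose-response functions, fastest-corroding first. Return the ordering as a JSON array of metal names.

["carbon steel", "zinc", "copper"]

copper: f(T) = -0.080·(T−10) [T>10 °C] = -0.4880
  SO₂ term: 0.0053·56.4^0.26·exp(0.059·55-0.4880) = 0.2382
  Sd branch = 0.01025·Sd^0.27·e^(0.036·RH+0.049·T) = 0.8198 μm/a
  sum: 0.2382 + 0.8198 → r_corr = 1.058 μm/a
  mass loss = 1.058 μm/a × 8.96 g/cm³ = 9.48 g·m⁻²·a⁻¹
carbon steel: T>10 °C ⇒ hinge -0.054·(16.1−10) = -0.3294
  Pd branch = 1.77·Pd^0.52·e^(0.02·RH+f) = 31.14 μm/a
  Sd branch = 0.102·Sd^0.62·e^(0.033·RH+0.04·T) = 48.42 μm/a
  sum: 31.14 + 48.42 → r_corr = 79.55 μm/a
  mass loss = 79.55 μm/a × 7.85 g/cm³ = 624.5 g·m⁻²·a⁻¹
zinc: T>10 °C ⇒ hinge -0.071·(16.1−10) = -0.4331
  Pd branch = 0.0129·Pd^0.44·e^(0.046·RH+f) = 0.6192 μm/a
  Sd branch = 0.0175·Sd^0.57·e^(0.008·RH+0.085·T) = 3.215 μm/a
  r_corr = 0.6192 + 3.215 = 3.834 μm/a
  mass loss = 3.834 μm/a × 7.14 g/cm³ = 27.38 g·m⁻²·a⁻¹
Ordering by g·m⁻²·a⁻¹: carbon steel (625) > zinc (27.4) > copper (9.48)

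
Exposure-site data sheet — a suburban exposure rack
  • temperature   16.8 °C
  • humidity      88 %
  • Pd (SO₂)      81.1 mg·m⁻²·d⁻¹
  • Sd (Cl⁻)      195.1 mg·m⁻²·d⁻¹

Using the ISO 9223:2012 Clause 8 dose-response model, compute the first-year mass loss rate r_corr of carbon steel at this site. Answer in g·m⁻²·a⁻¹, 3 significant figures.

r_corr = 1.30e+03 g·m⁻²·a⁻¹

carbon steel: temperature factor f = -0.054·(6.8) = -0.3672
  Pd branch = 1.77·Pd^0.52·e^(0.02·RH+f) = 70.07 μm/a
  Sd branch = 0.102·Sd^0.62·e^(0.033·RH+0.04·T) = 95.85 μm/a
  sum: 70.07 + 95.85 → r_corr = 165.9 μm/a
Convert to mass loss: 165.9 μm/a × 7.85 g/cm³ = 1303 g·m⁻²·a⁻¹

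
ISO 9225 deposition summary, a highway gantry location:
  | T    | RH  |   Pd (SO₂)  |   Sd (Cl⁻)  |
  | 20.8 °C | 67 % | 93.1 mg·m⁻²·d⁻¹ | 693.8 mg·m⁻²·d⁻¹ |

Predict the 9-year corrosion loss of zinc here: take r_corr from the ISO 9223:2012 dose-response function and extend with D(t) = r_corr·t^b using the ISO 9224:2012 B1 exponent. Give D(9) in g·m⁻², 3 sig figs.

D(9) = 352 g·m⁻²

zinc: f(T) = -0.071·(T−10) [T>10 °C] = -0.7668
  Pd branch = 0.0129·Pd^0.44·e^(0.046·RH+f) = 0.9603 μm/a
  Cl⁻ term: 0.0175·693.8^0.57·exp(0.008·67+0.085·20.8) = 7.297
  r_corr = 0.9603 + 7.297 = 8.257 μm/a
Power-law: D(9) = r_corr · 9^0.813
  D(9) = 8.257 × 9^0.813 = 8.257 × 5.968 = 49.28 μm
  Mass loss = 49.28 μm × 7.14 g/cm³ = 351.8 g·m⁻²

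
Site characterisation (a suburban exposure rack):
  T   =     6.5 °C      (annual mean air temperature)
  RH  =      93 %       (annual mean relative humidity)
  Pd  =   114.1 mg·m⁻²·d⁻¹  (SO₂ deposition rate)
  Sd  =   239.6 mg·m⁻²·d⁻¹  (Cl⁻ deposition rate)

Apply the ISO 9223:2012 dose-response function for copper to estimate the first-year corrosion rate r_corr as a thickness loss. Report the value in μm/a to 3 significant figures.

r_corr = 4.58 μm/a

copper: f(T) = +0.126·(T−10) [T≤10 °C] = -0.4410
  Pd branch = 0.0053·Pd^0.26·e^(0.059·RH+f) = 2.822 μm/a
  Cl⁻ term: 0.01025·239.6^0.27·exp(0.036·93+0.049·6.5) = 1.76
  sum: 2.822 + 1.76 → r_corr = 4.582 μm/a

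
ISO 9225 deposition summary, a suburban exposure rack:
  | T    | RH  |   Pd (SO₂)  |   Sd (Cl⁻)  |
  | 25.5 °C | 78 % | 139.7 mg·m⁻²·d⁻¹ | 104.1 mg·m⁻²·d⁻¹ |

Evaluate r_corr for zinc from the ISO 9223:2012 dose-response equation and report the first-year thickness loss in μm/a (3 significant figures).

zinc: f(T) = -0.071·(T−10) [T>10 °C] = -1.1005
  sulphur-dioxide contribution → 1.364 μm/a
  chloride contribution → 4.03 μm/a
  total first-year rate 5.394 μm/a

r_corr = 5.39 μm/a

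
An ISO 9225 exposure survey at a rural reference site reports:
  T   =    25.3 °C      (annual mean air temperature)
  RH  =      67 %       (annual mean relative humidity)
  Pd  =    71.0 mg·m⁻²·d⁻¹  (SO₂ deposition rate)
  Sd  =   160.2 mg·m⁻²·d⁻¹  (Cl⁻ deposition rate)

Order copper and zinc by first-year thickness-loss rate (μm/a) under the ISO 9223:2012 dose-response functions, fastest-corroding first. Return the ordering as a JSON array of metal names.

copper: T>10 °C ⇒ hinge -0.080·(25.3−10) = -1.2240
  SO₂ term: 0.0053·71.0^0.26·exp(0.059·67-1.2240) = 0.2459
  Cl⁻ term: 0.01025·160.2^0.27·exp(0.036·67+0.049·25.3) = 1.556
  sum: 0.2459 + 1.556 → r_corr = 1.802 μm/a
zinc: f(T) = -0.071·(T−10) [T>10 °C] = -1.0863
  SO₂ term: 0.0129·71.0^0.44·exp(0.046·67-1.0863) = 0.6192
  Sd branch = 0.0175·Sd^0.57·e^(0.008·RH+0.085·T) = 4.639 μm/a
  sum: 0.6192 + 4.639 → r_corr = 5.258 μm/a
Ordering by μm/a: zinc (5.26) > copper (1.8)

["zinc", "copper"]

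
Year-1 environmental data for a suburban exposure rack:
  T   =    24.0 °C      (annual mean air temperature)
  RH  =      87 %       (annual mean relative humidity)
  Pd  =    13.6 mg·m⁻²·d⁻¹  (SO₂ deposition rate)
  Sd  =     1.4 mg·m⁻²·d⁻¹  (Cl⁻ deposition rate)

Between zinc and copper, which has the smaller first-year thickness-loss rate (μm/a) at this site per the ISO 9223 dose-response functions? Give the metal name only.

zinc

zinc: f(T) = -0.071·(T−10) [T>10 °C] = -0.9940
  SO₂ term: 0.0129·13.6^0.44·exp(0.046·87-0.9940) = 0.8236
  Cl⁻ term: 0.0175·1.4^0.57·exp(0.008·87+0.085·24.0) = 0.327
  sum: 0.8236 + 0.327 → r_corr = 1.151 μm/a
copper: f(T) = -0.080·(T−10) [T>10 °C] = -1.1200
  SO₂ term: 0.0053·13.6^0.26·exp(0.059·87-1.1200) = 0.5779
  Cl⁻ term: 0.01025·1.4^0.27·exp(0.036·87+0.049·24.0) = 0.8339
  r_corr = 0.5779 + 0.8339 = 1.412 μm/a
Ordering by μm/a: copper (1.41) > zinc (1.15)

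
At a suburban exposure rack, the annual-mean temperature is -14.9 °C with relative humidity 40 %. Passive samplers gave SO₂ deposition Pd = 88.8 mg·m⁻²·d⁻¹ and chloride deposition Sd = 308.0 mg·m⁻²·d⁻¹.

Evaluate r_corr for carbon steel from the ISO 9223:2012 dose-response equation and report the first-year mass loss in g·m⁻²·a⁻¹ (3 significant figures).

carbon steel: T≤10 °C ⇒ hinge +0.150·(-14.9−10) = -3.7350
  sulphur-dioxide contribution → 0.9694 μm/a
  chloride contribution → 7.344 μm/a
  ⇒ r_corr(carbon steel) = 8.313 μm/a
Convert to mass loss: 8.313 μm/a × 7.85 g/cm³ = 65.26 g·m⁻²·a⁻¹

r_corr = 65.3 g·m⁻²·a⁻¹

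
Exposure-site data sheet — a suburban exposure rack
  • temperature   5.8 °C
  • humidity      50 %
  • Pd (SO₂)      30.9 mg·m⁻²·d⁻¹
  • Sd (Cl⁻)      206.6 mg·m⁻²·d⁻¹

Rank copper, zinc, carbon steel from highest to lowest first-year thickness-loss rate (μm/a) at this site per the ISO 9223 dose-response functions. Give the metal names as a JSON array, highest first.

copper: temperature factor f = +0.126·(-4.2) = -0.5292
  SO₂ term: 0.0053·30.9^0.26·exp(0.059·50-0.5292) = 0.1455
  Sd branch = 0.01025·Sd^0.27·e^(0.036·RH+0.049·T) = 0.3475 μm/a
  r_corr = 0.1455 + 0.3475 = 0.4931 μm/a
zinc: f(T) = +0.038·(T−10) [T≤10 °C] = -0.1596
  SO₂ term: 0.0129·30.9^0.44·exp(0.046·50-0.1596) = 0.4963
  Cl⁻ term: 0.0175·206.6^0.57·exp(0.008·50+0.085·5.8) = 0.8923
  r_corr = 0.4963 + 0.8923 = 1.389 μm/a
carbon steel: temperature factor f = +0.150·(-4.2) = -0.6300
  SO₂ term: 1.77·30.9^0.52·exp(0.02·50-0.6300) = 15.26
  Cl⁻ term: 0.102·206.6^0.62·exp(0.033·50+0.04·5.8) = 18.25
  sum: 15.26 + 18.25 → r_corr = 33.51 μm/a
Ordering by μm/a: carbon steel (33.5) > zinc (1.39) > copper (0.493)

["carbon steel", "zinc", "copper"]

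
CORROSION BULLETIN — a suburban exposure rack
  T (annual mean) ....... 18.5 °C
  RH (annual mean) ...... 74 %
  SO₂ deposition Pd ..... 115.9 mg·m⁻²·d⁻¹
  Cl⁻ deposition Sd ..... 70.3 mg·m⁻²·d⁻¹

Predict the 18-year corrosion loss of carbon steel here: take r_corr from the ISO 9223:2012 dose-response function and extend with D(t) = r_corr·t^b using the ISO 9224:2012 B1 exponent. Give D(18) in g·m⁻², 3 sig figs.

carbon steel: temperature factor f = -0.054·(8.5) = -0.4590
  SO₂ term: 1.77·115.9^0.52·exp(0.02·74-0.4590) = 58.17
  Sd branch = 0.102·Sd^0.62·e^(0.033·RH+0.04·T) = 34.33 μm/a
  r_corr = 58.17 + 34.33 = 92.5 μm/a
Long-term exponent b (ISO 9224 Table 2, B1) = 0.523
  D(18) = 92.5 × 18^0.523 = 92.5 × 4.534 = 419.4 μm
  Mass loss = 419.4 μm × 7.85 g/cm³ = 3292 g·m⁻²

D(18) = 3.29e+03 g·m⁻²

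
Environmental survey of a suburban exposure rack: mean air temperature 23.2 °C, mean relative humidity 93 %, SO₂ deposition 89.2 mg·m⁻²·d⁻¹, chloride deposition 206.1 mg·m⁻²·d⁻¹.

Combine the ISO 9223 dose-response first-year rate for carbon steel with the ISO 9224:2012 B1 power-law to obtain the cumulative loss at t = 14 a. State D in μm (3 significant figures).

D(14) = 830 μm

carbon steel: temperature factor f = -0.054·(13.2) = -0.7128
  SO₂ term: 1.77·89.2^0.52·exp(0.02·93-0.7128) = 57.6
  Sd branch = 0.102·Sd^0.62·e^(0.033·RH+0.04·T) = 151.1 μm/a
  sum: 57.6 + 151.1 → r_corr = 208.7 μm/a
Long-term exponent b (ISO 9224 Table 2, B1) = 0.523
  D(14) = 208.7 × 14^0.523 = 208.7 × 3.976 = 829.6 μm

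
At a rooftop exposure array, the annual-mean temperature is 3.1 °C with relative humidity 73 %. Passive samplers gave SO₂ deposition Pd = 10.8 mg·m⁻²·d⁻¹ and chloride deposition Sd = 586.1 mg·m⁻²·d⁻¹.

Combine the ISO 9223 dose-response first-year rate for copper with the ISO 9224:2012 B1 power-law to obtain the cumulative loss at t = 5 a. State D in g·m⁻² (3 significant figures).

D(5) = 32.2 g·m⁻²

copper: T≤10 °C ⇒ hinge +0.126·(3.1−10) = -0.8694
  sulphur-dioxide contribution → 0.3061 μm/a
  chloride contribution → 0.9234 μm/a
  ⇒ r_corr(copper) = 1.229 μm/a
ISO 9224: D(t) = r_corr · t^b with b = 0.667 (copper, B1)
  D(5) = 1.229 × 5^0.667 = 1.229 × 2.926 = 3.597 μm
  Mass loss = 3.597 μm × 8.96 g/cm³ = 32.23 g·m⁻²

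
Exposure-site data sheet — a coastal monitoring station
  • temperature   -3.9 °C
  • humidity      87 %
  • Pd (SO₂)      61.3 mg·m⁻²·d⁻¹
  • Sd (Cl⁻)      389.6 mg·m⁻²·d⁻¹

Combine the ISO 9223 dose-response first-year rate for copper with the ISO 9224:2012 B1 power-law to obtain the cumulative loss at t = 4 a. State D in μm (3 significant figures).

copper: f(T) = +0.126·(T−10) [T≤10 °C] = -1.7514
  sulphur-dioxide contribution → 0.4546 μm/a
  chloride contribution → 0.9714 μm/a
  total first-year rate 1.426 μm/a
ISO 9224: D(t) = r_corr · t^b with b = 0.667 (copper, B1)
  D(4) = 1.426 × 4^0.667 = 1.426 × 2.521 = 3.595 μm

D(4) = 3.59 μm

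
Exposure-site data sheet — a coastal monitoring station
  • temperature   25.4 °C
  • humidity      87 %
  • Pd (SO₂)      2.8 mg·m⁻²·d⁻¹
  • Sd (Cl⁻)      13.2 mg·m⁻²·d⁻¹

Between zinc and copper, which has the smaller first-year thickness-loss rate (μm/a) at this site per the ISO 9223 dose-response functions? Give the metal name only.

zinc

zinc: f(T) = -0.071·(T−10) [T>10 °C] = -1.0934
  Pd branch = 0.0129·Pd^0.44·e^(0.046·RH+f) = 0.372 μm/a
  Sd branch = 0.0175·Sd^0.57·e^(0.008·RH+0.085·T) = 1.323 μm/a
  sum: 0.372 + 1.323 → r_corr = 1.695 μm/a
copper: temperature factor f = -0.080·(15.4) = -1.2320
  Pd branch = 0.0053·Pd^0.26·e^(0.059·RH+f) = 0.3425 μm/a
  Cl⁻ term: 0.01025·13.2^0.27·exp(0.036·87+0.049·25.4) = 1.637
  r_corr = 0.3425 + 1.637 = 1.979 μm/a
Ordering by μm/a: copper (1.98) > zinc (1.7)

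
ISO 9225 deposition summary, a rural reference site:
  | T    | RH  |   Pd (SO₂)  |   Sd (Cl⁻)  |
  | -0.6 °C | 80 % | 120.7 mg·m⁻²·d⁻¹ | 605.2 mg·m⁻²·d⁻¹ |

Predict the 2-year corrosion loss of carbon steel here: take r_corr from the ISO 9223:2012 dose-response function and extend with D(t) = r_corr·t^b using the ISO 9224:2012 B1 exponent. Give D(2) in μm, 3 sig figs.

carbon steel: temperature factor f = +0.150·(-10.6) = -1.5900
  sulphur-dioxide contribution → 21.62 μm/a
  chloride contribution → 74.04 μm/a
  total first-year rate 95.66 μm/a
ISO 9224: D(t) = r_corr · t^b with b = 0.523 (carbon steel, B1)
  D(2) = 95.66 × 2^0.523 = 95.66 × 1.437 = 137.5 μm

D(2) = 137 μm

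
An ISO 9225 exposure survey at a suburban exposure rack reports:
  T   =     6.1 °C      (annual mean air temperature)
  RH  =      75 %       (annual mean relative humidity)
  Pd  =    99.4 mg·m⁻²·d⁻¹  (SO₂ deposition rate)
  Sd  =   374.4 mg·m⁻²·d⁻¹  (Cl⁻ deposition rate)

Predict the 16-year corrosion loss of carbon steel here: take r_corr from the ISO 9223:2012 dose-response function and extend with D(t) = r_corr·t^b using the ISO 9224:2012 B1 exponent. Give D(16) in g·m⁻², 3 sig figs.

carbon steel: T≤10 °C ⇒ hinge +0.150·(6.1−10) = -0.5850
  Pd branch = 1.77·Pd^0.52·e^(0.02·RH+f) = 48.31 μm/a
  Sd branch = 0.102·Sd^0.62·e^(0.033·RH+0.04·T) = 60.94 μm/a
  r_corr = 48.31 + 60.94 = 109.2 μm/a
Long-term exponent b (ISO 9224 Table 2, B1) = 0.523
  D(16) = 109.2 × 16^0.523 = 109.2 × 4.263 = 465.8 μm
  Mass loss = 465.8 μm × 7.85 g/cm³ = 3656 g·m⁻²

D(16) = 3.66e+03 g·m⁻²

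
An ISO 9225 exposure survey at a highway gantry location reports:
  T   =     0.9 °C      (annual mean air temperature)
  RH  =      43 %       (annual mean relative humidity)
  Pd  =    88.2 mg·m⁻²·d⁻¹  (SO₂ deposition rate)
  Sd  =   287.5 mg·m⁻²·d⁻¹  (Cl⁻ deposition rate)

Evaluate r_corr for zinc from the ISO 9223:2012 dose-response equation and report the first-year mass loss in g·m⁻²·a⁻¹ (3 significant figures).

zinc: temperature factor f = +0.038·(-9.1) = -0.3458
  SO₂ term: 0.0129·88.2^0.44·exp(0.046·43-0.3458) = 0.4736
  Cl⁻ term: 0.0175·287.5^0.57·exp(0.008·43+0.085·0.9) = 0.6716
  sum: 0.4736 + 0.6716 → r_corr = 1.145 μm/a
Convert to mass loss: 1.145 μm/a × 7.14 g/cm³ = 8.177 g·m⁻²·a⁻¹

r_corr = 8.18 g·m⁻²·a⁻¹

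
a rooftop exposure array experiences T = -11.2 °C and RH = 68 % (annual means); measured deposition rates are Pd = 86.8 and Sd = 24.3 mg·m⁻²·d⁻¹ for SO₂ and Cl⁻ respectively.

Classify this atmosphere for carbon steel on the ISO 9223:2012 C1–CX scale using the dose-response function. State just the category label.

carbon steel: temperature factor f = +0.150·(-21.2) = -3.1800
  SO₂ term: 1.77·86.8^0.52·exp(0.02·68-3.1800) = 2.921
  Sd branch = 0.102·Sd^0.62·e^(0.033·RH+0.04·T) = 4.443 μm/a
  sum: 2.921 + 4.443 → r_corr = 7.364 μm/a
7.36 μm/a falls in (1.3, 25] for carbon steel → category C2

C2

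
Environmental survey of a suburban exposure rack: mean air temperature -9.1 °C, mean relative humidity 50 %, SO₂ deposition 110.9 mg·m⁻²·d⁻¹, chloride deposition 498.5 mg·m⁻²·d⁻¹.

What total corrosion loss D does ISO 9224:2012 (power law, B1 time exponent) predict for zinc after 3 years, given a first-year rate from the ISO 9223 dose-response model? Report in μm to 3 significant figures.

D(3) = 2.22 μm

zinc: f(T) = +0.038·(T−10) [T≤10 °C] = -0.7258
  Pd branch = 0.0129·Pd^0.44·e^(0.046·RH+f) = 0.4943 μm/a
  Sd branch = 0.0175·Sd^0.57·e^(0.008·RH+0.085·T) = 0.4154 μm/a
  sum: 0.4943 + 0.4154 → r_corr = 0.9098 μm/a
Power-law: D(3) = r_corr · 3^0.813
  D(3) = 0.9098 × 3^0.813 = 0.9098 × 2.443 = 2.222 μm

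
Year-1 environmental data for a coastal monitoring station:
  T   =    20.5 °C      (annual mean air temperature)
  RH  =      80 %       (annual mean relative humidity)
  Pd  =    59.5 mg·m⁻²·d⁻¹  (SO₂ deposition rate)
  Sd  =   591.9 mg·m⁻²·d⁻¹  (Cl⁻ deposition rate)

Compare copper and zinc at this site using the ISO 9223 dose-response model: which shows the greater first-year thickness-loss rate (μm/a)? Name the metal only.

copper: T>10 °C ⇒ hinge -0.080·(20.5−10) = -0.8400
  sulphur-dioxide contribution → 0.7425 μm/a
  chloride contribution → 2.794 μm/a
  total first-year rate 3.537 μm/a
zinc: f(T) = -0.071·(T−10) [T>10 °C] = -0.7455
  sulphur-dioxide contribution → 1.465 μm/a
  chloride contribution → 7.21 μm/a
  total first-year rate 8.675 μm/a
Ordering by μm/a: zinc (8.67) > copper (3.54)

zinc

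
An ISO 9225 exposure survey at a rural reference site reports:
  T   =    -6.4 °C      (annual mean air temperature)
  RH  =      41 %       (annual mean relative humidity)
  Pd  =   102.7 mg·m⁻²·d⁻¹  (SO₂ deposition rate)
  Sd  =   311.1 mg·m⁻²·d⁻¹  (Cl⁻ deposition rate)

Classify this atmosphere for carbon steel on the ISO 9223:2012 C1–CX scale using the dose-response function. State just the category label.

C2

carbon steel: temperature factor f = +0.150·(-16.4) = -2.4600
  SO₂ term: 1.77·102.7^0.52·exp(0.02·41-2.4600) = 3.817
  Cl⁻ term: 0.102·311.1^0.62·exp(0.033·41+0.04·-6.4) = 10.73
  sum: 3.817 + 10.73 → r_corr = 14.55 μm/a
14.5 μm/a falls in (1.3, 25] for carbon steel → category C2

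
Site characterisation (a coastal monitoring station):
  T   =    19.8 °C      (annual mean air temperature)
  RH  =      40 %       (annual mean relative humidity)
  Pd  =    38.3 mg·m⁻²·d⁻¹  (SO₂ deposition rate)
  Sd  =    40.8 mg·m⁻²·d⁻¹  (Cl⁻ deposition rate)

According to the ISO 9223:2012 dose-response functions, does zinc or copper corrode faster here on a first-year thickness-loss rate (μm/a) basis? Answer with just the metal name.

zinc

zinc: T>10 °C ⇒ hinge -0.071·(19.8−10) = -0.6958
  Pd branch = 0.0129·Pd^0.44·e^(0.046·RH+f) = 0.2014 μm/a
  Cl⁻ term: 0.0175·40.8^0.57·exp(0.008·40+0.085·19.8) = 1.074
  r_corr = 0.2014 + 1.074 = 1.275 μm/a
copper: temperature factor f = -0.080·(9.8) = -0.7840
  SO₂ term: 0.0053·38.3^0.26·exp(0.059·40-0.7840) = 0.06612
  Cl⁻ term: 0.01025·40.8^0.27·exp(0.036·40+0.049·19.8) = 0.3107
  r_corr = 0.06612 + 0.3107 = 0.3768 μm/a
Ordering by μm/a: zinc (1.28) > copper (0.377)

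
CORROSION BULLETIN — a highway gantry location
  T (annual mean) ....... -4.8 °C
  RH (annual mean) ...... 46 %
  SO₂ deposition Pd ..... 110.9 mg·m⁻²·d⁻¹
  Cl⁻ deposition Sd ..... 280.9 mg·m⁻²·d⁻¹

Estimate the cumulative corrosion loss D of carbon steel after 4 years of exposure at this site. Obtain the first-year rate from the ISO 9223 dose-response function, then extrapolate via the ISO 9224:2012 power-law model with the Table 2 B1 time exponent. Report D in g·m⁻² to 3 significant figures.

D(4) = 296 g·m⁻²

carbon steel: T≤10 °C ⇒ hinge +0.150·(-4.8−10) = -2.2200
  sulphur-dioxide contribution → 5.582 μm/a
  chloride contribution → 12.66 μm/a
  total first-year rate 18.25 μm/a
Power-law: D(4) = r_corr · 4^0.523
  D(4) = 18.25 × 4^0.523 = 18.25 × 2.065 = 37.67 μm
  Mass loss = 37.67 μm × 7.85 g/cm³ = 295.7 g·m⁻²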